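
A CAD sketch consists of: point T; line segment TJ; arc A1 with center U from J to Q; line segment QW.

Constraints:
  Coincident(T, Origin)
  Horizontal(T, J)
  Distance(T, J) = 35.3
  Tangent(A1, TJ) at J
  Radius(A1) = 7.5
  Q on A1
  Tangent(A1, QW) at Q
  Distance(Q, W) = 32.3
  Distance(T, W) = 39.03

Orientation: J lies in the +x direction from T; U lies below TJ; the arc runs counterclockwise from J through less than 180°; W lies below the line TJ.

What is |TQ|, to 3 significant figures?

28.7

Checks: |UQ| = 7.500 ✓; ∠(UQ, QW) = 90.00° ✓; |QW| = 32.30 ✓; |TW| = 39.03 ✓.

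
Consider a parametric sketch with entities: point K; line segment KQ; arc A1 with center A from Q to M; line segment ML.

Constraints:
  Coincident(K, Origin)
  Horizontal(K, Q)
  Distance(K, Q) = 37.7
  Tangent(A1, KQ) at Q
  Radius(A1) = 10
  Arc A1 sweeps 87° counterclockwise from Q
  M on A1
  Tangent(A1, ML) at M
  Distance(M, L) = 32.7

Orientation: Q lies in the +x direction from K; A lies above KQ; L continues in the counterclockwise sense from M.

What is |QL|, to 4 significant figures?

43.73

K is at the origin; KQ is horizontal with |KQ| = 37.7 and Q on the +x side, so Q = (37.70, 0.000). Tangency of A1 to KQ means the radius AQ is perpendicular to KQ, so A = Q + (0, 10) = (37.70, 10.00). On A1, Q sits at bearing -90° from A; an 87° counterclockwise sweep puts M at bearing -3°, so M = A + 10.0·(cos -3°, sin -3°) = (47.69, 9.477). Tangency of A1 to ML means the radius AM is perpendicular to ML, so ML runs along (−sin -3°, cos -3°); with |ML| = 32.7, L = (49.40, 42.13). Then |QL| = |L − Q| = 43.73.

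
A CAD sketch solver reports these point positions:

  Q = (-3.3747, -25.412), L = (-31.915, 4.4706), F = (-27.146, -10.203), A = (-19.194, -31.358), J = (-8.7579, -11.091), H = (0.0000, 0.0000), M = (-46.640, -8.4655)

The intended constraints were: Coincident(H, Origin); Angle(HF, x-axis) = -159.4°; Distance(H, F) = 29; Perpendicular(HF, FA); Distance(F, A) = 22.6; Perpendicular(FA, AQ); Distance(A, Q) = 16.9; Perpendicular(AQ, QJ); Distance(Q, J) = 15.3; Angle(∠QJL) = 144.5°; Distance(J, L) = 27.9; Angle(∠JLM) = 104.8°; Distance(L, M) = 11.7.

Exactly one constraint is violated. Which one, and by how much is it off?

Distance(L, M) = 11.7 — off by 7.90.

H = (0.00, 0.00) ✓; HF at -159.4° ✓; |HF| = 29.00 ✓; ∠(HF, FA) = 90.00° ✓; |FA| = 22.60 ✓; ∠(FA, AQ) = 90.00° ✓; |AQ| = 16.90 ✓; ∠(AQ, QJ) = 90.00° ✓; |QJ| = 15.30 ✓; ∠QJL = 144.5° ✓; |JL| = 27.90 ✓; ∠JLM = 104.8° ✓; |LM| = 19.60 ✗.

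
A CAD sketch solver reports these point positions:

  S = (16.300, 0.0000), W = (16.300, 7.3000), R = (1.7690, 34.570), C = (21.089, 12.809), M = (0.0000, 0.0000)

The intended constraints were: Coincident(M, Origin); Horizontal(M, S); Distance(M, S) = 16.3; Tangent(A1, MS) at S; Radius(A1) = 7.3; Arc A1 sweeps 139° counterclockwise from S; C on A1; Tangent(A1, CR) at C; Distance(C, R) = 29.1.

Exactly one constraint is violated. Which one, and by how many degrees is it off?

Tangent(A1, CR) at C — off by 7.40°.

M = (0.00, 0.00) ✓; M.y = 0.00, S.y = 0.00 ✓; |MS| = 16.30 ✓; ∠(WS, SM) = 90.00° ✓; |WS| = 7.300 ✓; bearing(W→C) − bearing(W→S) = 139.0° ✓; |WC| = 7.300 ✓; ∠(WC, CR) = 97.40° ✗; |CR| = 29.10 ✓.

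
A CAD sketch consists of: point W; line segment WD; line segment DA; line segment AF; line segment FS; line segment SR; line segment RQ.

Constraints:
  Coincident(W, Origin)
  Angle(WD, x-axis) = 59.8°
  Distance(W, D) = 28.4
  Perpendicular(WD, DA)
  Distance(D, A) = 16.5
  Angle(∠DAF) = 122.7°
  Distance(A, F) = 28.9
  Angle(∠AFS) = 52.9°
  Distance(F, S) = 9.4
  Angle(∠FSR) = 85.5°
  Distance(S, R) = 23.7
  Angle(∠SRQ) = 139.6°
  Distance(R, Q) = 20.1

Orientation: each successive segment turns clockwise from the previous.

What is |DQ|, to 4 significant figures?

43.60

W is at the origin; WD runs at 59.8° with length 28.4, so D = (14.29, 24.55). WD ⟂ DA, so DA runs at -30.20°; with |DA| = 16.5, A = (28.55, 16.25). ∠DAF = 122.7° gives AF at -87.50° from the x-axis; with |AF| = 28.9, F = (29.81, -12.63). ∠AFS = 52.9° gives FS at 145.4° from the x-axis; with |FS| = 9.4, S = (22.07, -7.289). ∠FSR = 85.5° gives SR at 50.90° from the x-axis; with |SR| = 23.7, R = (37.02, 11.10). ∠SRQ = 139.6° gives RQ at 10.50° from the x-axis; with |RQ| = 20.1, Q = (56.78, 14.77). Then |DQ| = |Q − D| = 43.60.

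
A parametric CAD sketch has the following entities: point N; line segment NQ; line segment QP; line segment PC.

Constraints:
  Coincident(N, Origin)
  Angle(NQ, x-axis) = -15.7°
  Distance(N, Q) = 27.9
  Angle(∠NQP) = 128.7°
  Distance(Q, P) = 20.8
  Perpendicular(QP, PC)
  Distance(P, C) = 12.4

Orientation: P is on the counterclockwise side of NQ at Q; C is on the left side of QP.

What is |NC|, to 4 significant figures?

39.38

N is at the origin; NQ runs at -15.7° with length 27.9, so Q = 27.9·(cos -15.7°, sin -15.7°) = (26.86, -7.550). ∠NQP = 128.7°, so QP runs at -15.7° + (180° − 128.7°) = 35.60° from the x-axis; with |QP| = 20.8, P = Q + 20.8·(cos 35.60°, sin 35.60°) = (43.77, 4.558). The perpendicularity gives PC at right angles to QP; with |PC| = 12.4 on the left of QP, C = P + 12.4·(-0.5821, 0.8131) = (36.55, 14.64). Then |NC| = |C − N| = 39.38.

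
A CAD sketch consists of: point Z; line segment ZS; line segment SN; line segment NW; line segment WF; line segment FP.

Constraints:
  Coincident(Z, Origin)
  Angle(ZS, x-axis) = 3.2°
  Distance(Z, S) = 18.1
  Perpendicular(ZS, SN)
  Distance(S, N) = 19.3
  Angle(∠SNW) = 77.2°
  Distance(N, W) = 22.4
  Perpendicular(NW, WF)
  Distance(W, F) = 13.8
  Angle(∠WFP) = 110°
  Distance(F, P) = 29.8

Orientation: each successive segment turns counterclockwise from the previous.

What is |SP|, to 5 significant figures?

11.151

The perpendicularity gives WF at right angles to NW, so WF runs at -74.000°; with |WF| = 13.8, F = (-0.73404, 0.84059). ∠WFP = 110.0° gives FP at -4.0000° from the x-axis; with |FP| = 29.8, P = (28.993, -1.2382). Then |SP| = |P − S| = 11.151.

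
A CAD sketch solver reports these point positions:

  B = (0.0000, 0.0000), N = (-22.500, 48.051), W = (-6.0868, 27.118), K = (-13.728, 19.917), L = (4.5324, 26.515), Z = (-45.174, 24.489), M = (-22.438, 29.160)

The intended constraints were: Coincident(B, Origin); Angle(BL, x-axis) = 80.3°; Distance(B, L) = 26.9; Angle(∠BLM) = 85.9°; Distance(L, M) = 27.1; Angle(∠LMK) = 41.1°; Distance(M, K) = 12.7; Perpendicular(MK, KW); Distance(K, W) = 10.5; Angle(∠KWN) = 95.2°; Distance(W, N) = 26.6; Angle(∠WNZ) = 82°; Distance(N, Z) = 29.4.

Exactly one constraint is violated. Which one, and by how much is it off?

Distance(N, Z) = 29.4 — off by 3.30.

B = (0.00, 0.00) ✓; BL at 80.30° ✓; |BL| = 26.90 ✓; ∠BLM = 85.90° ✓; |LM| = 27.10 ✓; ∠LMK = 41.10° ✓; |MK| = 12.70 ✓; ∠(MK, KW) = 90.00° ✓; |KW| = 10.50 ✓; ∠KWN = 95.20° ✓; |WN| = 26.60 ✓; ∠WNZ = 82.00° ✓; |NZ| = 32.70 ✗.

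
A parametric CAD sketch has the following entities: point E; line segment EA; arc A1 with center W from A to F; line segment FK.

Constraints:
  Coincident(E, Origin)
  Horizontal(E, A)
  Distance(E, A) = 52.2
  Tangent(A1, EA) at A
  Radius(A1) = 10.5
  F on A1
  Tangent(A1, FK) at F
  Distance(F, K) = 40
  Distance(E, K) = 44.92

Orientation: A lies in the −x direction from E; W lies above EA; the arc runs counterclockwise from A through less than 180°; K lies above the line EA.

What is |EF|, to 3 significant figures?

43.6

E is at the origin; EA is horizontal with |EA| = 52.2 and A on the −x side, so A = (-52.2, 0.00). A1 meets EA tangentially, so WA is at right angles to EA, so W = A + (0, 10.5) = (-52.2, 10.5). Since WF ⟂ FK (tangency), |WK| = √(10.5² + 40.0²) = 41.4 regardless of where F sits on A1. So K lies on both circle(E, 44.92) and circle(W, 41.4); the above-EA intersection is K = (-22.3, 39.0). F is the foot of the tangent from K: F = (-43.3, 4.98).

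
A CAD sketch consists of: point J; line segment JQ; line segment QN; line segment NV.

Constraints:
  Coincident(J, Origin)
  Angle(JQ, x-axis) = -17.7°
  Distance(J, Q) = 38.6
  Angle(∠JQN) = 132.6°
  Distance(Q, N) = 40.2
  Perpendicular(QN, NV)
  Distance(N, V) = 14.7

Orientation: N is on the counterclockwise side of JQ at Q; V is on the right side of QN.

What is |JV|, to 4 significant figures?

79.11

∠JQN = 132.6°, so QN runs at -17.7° + (180° − 132.6°) = 29.70° from the x-axis; with |QN| = 40.2, N = Q + 40.2·(cos 29.70°, sin 29.70°) = (71.69, 8.182). QN is perpendicular to NV; with |NV| = 14.7 on the right of QN, V = N + 14.7·(0.4955, -0.8686) = (78.97, -4.587). Then |JV| = |V − J| = 79.11.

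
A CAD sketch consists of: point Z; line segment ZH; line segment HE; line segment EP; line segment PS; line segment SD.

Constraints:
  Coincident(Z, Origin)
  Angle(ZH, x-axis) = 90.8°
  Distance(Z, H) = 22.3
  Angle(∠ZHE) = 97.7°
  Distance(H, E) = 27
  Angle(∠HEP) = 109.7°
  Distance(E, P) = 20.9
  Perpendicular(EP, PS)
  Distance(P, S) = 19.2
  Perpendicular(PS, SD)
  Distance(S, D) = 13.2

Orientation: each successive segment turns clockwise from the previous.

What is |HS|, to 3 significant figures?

30.6

∠HEP = 109.7° gives EP at -61.8° from the x-axis; with |EP| = 20.9, P = (36.3, 7.87). EP is perpendicular to PS, so PS runs at -152°; with |PS| = 19.2, S = (19.3, -1.20). Then |HS| = |S − H| = 30.6.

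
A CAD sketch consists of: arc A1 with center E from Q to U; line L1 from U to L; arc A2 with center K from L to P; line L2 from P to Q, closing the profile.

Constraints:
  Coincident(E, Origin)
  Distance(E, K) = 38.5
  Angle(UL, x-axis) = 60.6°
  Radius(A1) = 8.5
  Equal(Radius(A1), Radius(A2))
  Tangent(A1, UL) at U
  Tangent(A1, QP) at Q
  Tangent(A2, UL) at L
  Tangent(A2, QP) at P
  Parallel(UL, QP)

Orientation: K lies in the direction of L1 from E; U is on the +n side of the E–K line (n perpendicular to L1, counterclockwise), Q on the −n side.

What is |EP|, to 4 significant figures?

39.43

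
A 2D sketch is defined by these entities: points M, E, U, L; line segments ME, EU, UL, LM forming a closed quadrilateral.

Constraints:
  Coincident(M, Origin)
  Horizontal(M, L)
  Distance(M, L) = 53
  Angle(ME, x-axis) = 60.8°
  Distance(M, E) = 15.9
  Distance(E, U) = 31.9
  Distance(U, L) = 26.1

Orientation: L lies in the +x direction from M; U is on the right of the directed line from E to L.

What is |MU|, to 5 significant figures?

30.581

Checks: |EU| = 31.90 ✓; |UL| = 26.10 ✓.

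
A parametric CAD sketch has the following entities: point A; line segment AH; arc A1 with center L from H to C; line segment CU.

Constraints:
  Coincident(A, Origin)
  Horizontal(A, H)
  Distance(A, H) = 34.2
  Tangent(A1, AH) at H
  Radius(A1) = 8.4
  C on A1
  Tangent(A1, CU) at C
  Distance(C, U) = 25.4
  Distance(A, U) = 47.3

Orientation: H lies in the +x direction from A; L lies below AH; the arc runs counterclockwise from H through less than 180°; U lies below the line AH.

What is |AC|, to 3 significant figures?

28.0

A is at the origin; A and H share the same y with |AH| = 34.2 and H on the +x side, so H = (34.2, 0.00). Tangency of A1 to AH means the radius LH is perpendicular to AH, so L = H + (0, -8.4) = (34.2, -8.40). Since LC ⟂ CU (tangency), |LU| = √(8.4² + 25.4²) = 26.8 regardless of where C sits on A1. So U lies on both circle(A, 47.3) and circle(L, 26.8); the below-AH intersection is U = (31.8, -35.0). C is the foot of the tangent from U: C = (26.0, -10.3).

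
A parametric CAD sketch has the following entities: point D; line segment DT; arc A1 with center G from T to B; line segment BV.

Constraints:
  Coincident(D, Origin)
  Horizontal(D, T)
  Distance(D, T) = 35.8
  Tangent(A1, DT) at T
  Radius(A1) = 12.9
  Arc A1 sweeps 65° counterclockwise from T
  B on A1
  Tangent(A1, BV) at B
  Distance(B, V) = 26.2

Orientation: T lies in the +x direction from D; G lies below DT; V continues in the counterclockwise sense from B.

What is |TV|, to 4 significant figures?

38.62

D is at the origin; D and T share the same y with |DT| = 35.8 and T on the +x side, so T = (35.80, 0.000). Since A1 is tangent to DT there, GT ⟂ DT, so G = T + (0, -12.9) = (35.80, -12.90). On A1, T sits at bearing 90° from G; a 65° counterclockwise sweep puts B at bearing 155°, so B = G + 12.9·(cos 155°, sin 155°) = (24.11, -7.448). Tangency of A1 to BV means the radius GB is perpendicular to BV, so BV runs along (−sin 155°, cos 155°); with |BV| = 26.2, V = (13.04, -31.19). Then |TV| = |V − T| = 38.62.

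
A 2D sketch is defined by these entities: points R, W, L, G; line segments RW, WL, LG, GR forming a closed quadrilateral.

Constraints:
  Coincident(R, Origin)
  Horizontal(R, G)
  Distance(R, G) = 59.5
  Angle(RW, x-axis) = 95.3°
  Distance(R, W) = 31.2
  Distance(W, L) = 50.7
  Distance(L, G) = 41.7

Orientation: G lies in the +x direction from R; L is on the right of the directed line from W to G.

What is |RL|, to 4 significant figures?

24.64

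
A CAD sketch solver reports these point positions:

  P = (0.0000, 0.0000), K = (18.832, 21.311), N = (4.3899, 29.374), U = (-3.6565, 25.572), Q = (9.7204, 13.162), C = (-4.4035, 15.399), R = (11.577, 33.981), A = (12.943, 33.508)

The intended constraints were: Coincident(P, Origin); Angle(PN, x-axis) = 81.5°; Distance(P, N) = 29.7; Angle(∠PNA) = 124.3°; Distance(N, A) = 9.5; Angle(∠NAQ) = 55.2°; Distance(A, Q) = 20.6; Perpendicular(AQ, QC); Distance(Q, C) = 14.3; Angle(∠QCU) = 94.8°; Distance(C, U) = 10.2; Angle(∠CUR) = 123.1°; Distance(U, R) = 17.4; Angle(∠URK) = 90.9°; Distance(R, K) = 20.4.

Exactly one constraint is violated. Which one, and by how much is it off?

Distance(R, K) = 20.4 — off by 5.80.

P = (0.00, 0.00) ✓; PN at 81.50° ✓; |PN| = 29.70 ✓; ∠PNA = 124.3° ✓; |NA| = 9.500 ✓; ∠NAQ = 55.20° ✓; |AQ| = 20.60 ✓; ∠(AQ, QC) = 90.00° ✓; |QC| = 14.30 ✓; ∠QCU = 94.80° ✓; |CU| = 10.20 ✓; ∠CUR = 123.1° ✓; |UR| = 17.40 ✓; ∠URK = 90.90° ✓; |RK| = 14.60 ✗.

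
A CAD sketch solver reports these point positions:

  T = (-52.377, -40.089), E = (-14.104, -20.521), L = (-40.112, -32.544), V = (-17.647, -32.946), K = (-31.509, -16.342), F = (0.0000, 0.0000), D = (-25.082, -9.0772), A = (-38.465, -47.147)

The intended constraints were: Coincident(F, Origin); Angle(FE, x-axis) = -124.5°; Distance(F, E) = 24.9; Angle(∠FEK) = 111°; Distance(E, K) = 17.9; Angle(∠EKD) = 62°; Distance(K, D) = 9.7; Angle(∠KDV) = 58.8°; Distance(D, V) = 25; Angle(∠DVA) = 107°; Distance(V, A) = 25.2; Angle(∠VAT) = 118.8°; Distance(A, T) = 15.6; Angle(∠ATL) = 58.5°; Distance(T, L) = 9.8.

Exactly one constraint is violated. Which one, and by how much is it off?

Distance(T, L) = 9.8 — off by 4.60.

F = (0.00, 0.00) ✓; FE at -124.5° ✓; |FE| = 24.90 ✓; ∠FEK = 111.0° ✓; |EK| = 17.90 ✓; ∠EKD = 62.00° ✓; |KD| = 9.700 ✓; ∠KDV = 58.80° ✓; |DV| = 25.00 ✓; ∠DVA = 107.0° ✓; |VA| = 25.20 ✓; ∠VAT = 118.8° ✓; |AT| = 15.60 ✓; ∠ATL = 58.50° ✓; |TL| = 14.40 ✗.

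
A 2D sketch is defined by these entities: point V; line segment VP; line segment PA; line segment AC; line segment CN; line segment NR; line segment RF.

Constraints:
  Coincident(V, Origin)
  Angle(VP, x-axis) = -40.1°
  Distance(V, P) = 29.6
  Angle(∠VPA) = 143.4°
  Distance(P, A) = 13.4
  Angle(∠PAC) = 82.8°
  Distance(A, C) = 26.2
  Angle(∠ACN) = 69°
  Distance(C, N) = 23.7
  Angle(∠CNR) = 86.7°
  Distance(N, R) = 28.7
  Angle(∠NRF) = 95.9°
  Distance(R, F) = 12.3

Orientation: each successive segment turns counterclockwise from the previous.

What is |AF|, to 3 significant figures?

4.77

V is at the origin; VP runs at -40.1° with length 29.6, so P = (22.6, -19.1). ∠VPA = 143.4° gives PA at -3.50° from the x-axis; with |PA| = 13.4, A = (36.0, -19.9). ∠PAC = 82.8° gives AC at 93.7° from the x-axis; with |AC| = 26.2, C = (34.3, 6.26). ∠ACN = 69.0° gives CN at -155° from the x-axis; with |CN| = 23.7, N = (12.8, -3.64). ∠CNR = 86.7° gives NR at -62.0° from the x-axis; with |NR| = 28.7, R = (26.3, -29.0). ∠NRF = 95.9° gives RF at 22.1° from the x-axis; with |RF| = 12.3, F = (37.7, -24.4). Then |AF| = |F − A| = 4.77.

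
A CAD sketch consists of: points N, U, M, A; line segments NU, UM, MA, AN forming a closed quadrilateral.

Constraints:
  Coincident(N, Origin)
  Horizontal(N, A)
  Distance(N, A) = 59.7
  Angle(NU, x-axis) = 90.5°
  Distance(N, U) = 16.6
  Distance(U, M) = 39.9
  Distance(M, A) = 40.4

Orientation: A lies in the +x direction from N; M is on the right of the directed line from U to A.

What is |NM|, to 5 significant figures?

27.823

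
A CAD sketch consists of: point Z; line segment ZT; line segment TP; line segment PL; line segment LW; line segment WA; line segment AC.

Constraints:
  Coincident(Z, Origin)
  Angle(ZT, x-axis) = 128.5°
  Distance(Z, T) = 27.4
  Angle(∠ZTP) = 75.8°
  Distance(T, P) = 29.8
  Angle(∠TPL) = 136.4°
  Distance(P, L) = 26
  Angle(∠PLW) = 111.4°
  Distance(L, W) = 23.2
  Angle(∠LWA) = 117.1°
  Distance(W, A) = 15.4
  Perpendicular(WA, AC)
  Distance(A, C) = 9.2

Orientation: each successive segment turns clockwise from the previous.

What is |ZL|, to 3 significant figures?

42.8

Z is at the origin; ZT runs at 128.5° with length 27.4, so T = (-17.1, 21.4). ∠ZTP = 75.8° gives TP at 24.3° from the x-axis; with |TP| = 29.8, P = (10.1, 33.7). ∠TPL = 136.4° gives PL at -19.3° from the x-axis; with |PL| = 26.0, L = (34.6, 25.1). Then |ZL| = |L − Z| = 42.8.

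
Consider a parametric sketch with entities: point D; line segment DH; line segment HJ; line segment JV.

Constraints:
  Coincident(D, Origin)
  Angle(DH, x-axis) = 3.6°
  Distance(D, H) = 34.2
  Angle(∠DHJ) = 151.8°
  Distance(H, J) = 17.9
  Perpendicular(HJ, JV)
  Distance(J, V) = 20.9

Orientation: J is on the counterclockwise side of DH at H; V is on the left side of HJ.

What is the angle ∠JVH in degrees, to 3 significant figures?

40.6°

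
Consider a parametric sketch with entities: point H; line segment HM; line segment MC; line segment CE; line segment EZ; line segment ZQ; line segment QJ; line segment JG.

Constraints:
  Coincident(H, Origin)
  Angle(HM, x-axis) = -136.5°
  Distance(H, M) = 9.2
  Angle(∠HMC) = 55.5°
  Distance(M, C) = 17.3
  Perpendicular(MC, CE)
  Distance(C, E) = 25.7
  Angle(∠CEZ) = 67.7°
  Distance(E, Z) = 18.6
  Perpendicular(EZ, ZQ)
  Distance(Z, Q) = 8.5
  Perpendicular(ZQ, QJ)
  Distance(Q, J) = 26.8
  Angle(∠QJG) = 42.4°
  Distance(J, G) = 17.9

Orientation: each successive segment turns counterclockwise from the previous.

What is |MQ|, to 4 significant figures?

11.28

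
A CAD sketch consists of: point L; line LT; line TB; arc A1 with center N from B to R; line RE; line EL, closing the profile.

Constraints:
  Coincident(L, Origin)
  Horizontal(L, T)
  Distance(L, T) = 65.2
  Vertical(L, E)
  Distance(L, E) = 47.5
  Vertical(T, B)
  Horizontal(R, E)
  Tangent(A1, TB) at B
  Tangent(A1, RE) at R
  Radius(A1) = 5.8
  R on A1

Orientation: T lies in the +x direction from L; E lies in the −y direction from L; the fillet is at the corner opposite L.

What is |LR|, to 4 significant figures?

76.06

L is at the origin; LT is horizontal with |LT| = 65.2 and T on the +x side, so T = (65.20, 0.000). L and E share the same x with |LE| = 47.5 and E on the −y side, so E = (0.000, -47.50). The virtual corner opposite L is at (65.20, -47.50). A1 meets TB tangentially, so NB is at right angles to TB and since A1 is tangent to RE there, NR ⟂ RE, with radius 5.8, so the center N sits 5.8 in from both sides at N = (59.40, -41.70). That places the tangent points at B = (65.20, -41.70) on TB and R = (59.40, -47.50) on RE. Then |LR| = |R − L| = 76.06.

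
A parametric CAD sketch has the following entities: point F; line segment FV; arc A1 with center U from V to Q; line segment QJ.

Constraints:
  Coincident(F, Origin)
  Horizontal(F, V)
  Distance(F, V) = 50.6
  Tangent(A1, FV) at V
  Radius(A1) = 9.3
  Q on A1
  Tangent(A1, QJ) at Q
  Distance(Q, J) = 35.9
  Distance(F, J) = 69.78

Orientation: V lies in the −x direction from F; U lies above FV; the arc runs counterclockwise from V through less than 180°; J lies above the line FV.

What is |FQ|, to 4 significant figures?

43.40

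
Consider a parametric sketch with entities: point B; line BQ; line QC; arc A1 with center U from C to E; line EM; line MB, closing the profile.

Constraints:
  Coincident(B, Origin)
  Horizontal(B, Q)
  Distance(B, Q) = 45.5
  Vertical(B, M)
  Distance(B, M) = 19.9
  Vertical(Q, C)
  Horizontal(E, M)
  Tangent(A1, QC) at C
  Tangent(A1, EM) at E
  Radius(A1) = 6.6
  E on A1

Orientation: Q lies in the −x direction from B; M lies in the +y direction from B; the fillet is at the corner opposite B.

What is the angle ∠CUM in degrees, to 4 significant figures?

170.4°

B is at the origin; B and Q share the same y with |BQ| = 45.5 and Q on the −x side, so Q = (-45.50, 0.000). BM is vertical with |BM| = 19.9 and M on the +y side, so M = (0.000, 19.90). The virtual corner opposite B is at (-45.50, 19.90). Tangency of A1 to QC means the radius UC is perpendicular to QC and A1 meets EM tangentially, so UE is at right angles to EM, with radius 6.6, so the center U sits 6.6 in from both sides at U = (-38.90, 13.30). That places the tangent points at C = (-45.50, 13.30) on QC and E = (-38.90, 19.90) on EM. Then cos ∠CUM = UC·UM / (|UC||UM|), giving 170.4°.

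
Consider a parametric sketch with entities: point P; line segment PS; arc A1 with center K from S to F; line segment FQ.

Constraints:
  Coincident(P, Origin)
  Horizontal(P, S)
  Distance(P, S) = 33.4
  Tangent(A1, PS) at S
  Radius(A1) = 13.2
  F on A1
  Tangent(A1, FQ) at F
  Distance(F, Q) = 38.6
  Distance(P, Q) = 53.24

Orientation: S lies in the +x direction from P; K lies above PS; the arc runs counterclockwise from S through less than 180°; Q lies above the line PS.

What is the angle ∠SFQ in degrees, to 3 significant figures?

114°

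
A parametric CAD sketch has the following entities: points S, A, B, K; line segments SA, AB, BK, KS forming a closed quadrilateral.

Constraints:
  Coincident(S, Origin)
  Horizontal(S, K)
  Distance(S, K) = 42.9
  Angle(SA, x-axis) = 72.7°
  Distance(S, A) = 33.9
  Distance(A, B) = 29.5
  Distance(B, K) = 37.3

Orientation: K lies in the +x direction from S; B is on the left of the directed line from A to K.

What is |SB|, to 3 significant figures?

54.0

Checks: |AB| = 29.50 ✓; |BK| = 37.30 ✓.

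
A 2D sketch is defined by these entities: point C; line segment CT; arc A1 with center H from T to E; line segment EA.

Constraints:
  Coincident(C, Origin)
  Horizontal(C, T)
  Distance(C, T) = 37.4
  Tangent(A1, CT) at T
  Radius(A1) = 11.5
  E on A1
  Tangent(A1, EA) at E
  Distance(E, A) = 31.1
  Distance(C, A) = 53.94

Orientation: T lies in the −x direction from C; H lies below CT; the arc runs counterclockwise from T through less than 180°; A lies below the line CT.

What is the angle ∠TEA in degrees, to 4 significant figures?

119.4°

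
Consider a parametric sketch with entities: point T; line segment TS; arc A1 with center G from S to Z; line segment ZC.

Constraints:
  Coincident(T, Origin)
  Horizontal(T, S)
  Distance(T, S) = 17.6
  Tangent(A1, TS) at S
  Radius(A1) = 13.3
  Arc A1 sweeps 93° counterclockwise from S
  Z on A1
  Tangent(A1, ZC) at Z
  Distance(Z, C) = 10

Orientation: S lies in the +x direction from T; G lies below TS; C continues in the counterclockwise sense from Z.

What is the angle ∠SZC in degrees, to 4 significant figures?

133.5°

T is at the origin; T and S share the same y with |TS| = 17.6 and S on the +x side, so S = (17.60, 0.000). Since A1 is tangent to TS there, GS ⟂ TS, so G = S + (0, -13.3) = (17.60, -13.30). On A1, S sits at bearing 90° from G; a 93° counterclockwise sweep puts Z at bearing 183°, so Z = G + 13.3·(cos 183°, sin 183°) = (4.318, -14.00). A1 meets ZC tangentially, so GZ is at right angles to ZC, so ZC runs along (−sin 183°, cos 183°); with |ZC| = 10.0, C = (4.842, -23.98). Then cos ∠SZC = ZS·ZC / (|ZS||ZC|), giving 133.5°.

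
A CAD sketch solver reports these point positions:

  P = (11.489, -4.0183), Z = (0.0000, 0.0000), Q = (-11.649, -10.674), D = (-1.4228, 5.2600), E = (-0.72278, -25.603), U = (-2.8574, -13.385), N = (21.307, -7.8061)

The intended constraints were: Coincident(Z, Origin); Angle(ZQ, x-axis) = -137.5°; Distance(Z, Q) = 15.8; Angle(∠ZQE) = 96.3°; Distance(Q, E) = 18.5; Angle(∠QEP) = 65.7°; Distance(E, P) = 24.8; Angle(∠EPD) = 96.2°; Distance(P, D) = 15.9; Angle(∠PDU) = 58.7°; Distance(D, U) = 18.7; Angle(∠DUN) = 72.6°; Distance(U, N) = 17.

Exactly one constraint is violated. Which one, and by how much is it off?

Distance(U, N) = 17 — off by 7.80.

Z = (0.00, 0.00) ✓; ZQ at -137.5° ✓; |ZQ| = 15.80 ✓; ∠ZQE = 96.30° ✓; |QE| = 18.50 ✓; ∠QEP = 65.70° ✓; |EP| = 24.80 ✓; ∠EPD = 96.20° ✓; |PD| = 15.90 ✓; ∠PDU = 58.70° ✓; |DU| = 18.70 ✓; ∠DUN = 72.60° ✓; |UN| = 24.80 ✗.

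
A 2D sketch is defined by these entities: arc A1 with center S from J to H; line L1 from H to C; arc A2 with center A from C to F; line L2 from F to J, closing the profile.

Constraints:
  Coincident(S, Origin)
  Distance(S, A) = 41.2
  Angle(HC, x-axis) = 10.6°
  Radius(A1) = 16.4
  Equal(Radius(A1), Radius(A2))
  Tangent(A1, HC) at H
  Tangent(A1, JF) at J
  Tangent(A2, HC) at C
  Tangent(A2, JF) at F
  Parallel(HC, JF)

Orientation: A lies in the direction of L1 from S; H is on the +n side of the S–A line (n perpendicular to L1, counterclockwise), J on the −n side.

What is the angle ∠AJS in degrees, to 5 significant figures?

68.295°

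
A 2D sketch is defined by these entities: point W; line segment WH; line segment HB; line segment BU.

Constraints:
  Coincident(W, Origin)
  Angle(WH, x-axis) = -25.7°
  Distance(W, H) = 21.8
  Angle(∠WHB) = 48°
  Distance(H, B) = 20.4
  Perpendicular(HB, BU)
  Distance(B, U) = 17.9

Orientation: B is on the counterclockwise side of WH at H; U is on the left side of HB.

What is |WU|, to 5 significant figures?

6.0563

∠WHB = 48.0°, so HB runs at -25.7° + (180° − 48.0°) = 106.30° from the x-axis; with |HB| = 20.4, B = H + 20.4·(cos 106.30°, sin 106.30°) = (13.918, 10.126). The perpendicularity gives BU at right angles to HB; with |BU| = 17.9 on the left of HB, U = B + 17.9·(-0.95981, -0.28067) = (-3.2626, 5.1023). Then |WU| = |U − W| = 6.0563.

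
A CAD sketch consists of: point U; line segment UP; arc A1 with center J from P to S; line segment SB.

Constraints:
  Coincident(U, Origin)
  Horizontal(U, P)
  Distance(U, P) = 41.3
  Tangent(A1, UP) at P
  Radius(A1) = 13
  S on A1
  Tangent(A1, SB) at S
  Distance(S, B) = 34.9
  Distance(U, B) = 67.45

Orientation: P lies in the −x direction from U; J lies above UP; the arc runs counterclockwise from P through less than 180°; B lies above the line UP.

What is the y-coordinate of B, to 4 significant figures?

50.03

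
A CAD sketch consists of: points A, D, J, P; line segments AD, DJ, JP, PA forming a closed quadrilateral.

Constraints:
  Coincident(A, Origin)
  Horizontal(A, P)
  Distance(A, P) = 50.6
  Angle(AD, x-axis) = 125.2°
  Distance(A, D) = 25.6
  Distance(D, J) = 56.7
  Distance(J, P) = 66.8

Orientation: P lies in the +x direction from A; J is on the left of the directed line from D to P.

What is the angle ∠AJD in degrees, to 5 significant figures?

22.274°

A is at the origin; A and P share the same y with |AP| = 50.6 and P in +x, so P = (50.6, 0). AD runs at 125.2° with |AD| = 25.6, so D = (-14.757, 20.919). J is determined by |DJ| = 56.7 and |JP| = 66.8 together: it lies at the intersection of circle(D, 56.7) and circle(P, 66.8). With |DP| = 68.623, the foot of the radical line on DP is 25.223 from D and the perpendicular offset is √(56.7² − 25.223²) = 50.781. Taking the left-of-DP solution: J = (24.746, 61.594).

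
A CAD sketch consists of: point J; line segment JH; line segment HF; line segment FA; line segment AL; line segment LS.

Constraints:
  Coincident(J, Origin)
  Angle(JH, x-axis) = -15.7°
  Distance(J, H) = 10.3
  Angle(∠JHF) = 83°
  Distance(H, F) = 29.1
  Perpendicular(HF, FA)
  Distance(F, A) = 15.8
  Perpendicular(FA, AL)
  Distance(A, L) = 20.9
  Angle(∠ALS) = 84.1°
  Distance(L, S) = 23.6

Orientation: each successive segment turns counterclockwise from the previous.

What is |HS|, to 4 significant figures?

13.11

J is at the origin; JH runs at -15.7° with length 10.3, so H = (9.916, -2.787). ∠JHF = 83.0° gives HF at 81.30° from the x-axis; with |HF| = 29.1, F = (14.32, 25.98). HF is perpendicular to FA, so FA runs at 171.3°; with |FA| = 15.8, A = (-1.301, 28.37). FA is perpendicular to AL, so AL runs at -98.70°; with |AL| = 20.9, L = (-4.462, 7.708). ∠ALS = 84.1° gives LS at -2.800° from the x-axis; with |LS| = 23.6, S = (19.11, 6.556). Then |HS| = |S − H| = 13.11.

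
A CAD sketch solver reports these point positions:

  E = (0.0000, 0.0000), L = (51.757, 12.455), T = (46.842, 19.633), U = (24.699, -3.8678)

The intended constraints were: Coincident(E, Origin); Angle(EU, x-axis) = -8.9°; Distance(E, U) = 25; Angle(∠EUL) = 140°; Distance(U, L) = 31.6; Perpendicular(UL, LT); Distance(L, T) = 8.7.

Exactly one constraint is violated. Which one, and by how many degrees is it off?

Perpendicular(UL, LT) — off by 3.30°.

E = (0.00, 0.00) ✓; EU at -8.900° ✓; |EU| = 25.00 ✓; ∠EUL = 140.0° ✓; |UL| = 31.60 ✓; ∠(UL, LT) = 93.30° ✗; |LT| = 8.699 ✓.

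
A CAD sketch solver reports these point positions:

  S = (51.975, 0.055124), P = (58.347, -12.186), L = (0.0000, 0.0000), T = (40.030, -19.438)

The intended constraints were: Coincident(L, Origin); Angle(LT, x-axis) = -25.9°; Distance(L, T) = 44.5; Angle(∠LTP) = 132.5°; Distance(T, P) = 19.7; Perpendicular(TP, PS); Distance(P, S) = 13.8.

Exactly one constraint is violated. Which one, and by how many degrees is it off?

Perpendicular(TP, PS) — off by 5.90°.

L = (0.00, 0.00) ✓; LT at -25.90° ✓; |LT| = 44.50 ✓; ∠LTP = 132.5° ✓; |TP| = 19.70 ✓; ∠(TP, PS) = 95.90° ✗; |PS| = 13.80 ✓.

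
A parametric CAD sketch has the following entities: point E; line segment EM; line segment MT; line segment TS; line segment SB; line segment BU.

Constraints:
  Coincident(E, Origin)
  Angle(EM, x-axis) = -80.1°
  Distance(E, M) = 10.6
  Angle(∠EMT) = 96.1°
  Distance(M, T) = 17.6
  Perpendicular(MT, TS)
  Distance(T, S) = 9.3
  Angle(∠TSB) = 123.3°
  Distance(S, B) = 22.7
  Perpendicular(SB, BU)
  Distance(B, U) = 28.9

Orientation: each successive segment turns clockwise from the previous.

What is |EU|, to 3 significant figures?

20.7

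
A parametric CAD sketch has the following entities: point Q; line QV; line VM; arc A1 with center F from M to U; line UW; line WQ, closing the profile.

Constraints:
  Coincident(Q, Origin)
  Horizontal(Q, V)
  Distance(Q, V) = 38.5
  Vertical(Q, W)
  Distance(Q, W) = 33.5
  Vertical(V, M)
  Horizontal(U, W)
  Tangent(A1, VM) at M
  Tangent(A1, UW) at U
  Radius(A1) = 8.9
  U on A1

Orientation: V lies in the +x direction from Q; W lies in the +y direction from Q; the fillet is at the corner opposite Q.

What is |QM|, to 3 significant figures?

45.7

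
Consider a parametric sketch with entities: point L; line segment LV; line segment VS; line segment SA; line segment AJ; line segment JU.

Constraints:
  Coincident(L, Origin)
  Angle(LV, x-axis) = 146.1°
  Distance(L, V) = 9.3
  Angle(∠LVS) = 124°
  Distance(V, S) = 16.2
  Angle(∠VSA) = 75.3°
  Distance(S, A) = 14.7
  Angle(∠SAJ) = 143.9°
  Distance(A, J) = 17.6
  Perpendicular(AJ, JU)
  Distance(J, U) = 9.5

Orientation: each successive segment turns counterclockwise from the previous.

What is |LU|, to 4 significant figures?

10.46

L is at the origin; LV runs at 146.1° with length 9.3, so V = (-7.719, 5.187). ∠LVS = 124.0° gives VS at -157.9° from the x-axis; with |VS| = 16.2, S = (-22.73, -0.9078). ∠VSA = 75.3° gives SA at -53.20° from the x-axis; with |SA| = 14.7, A = (-13.92, -12.68). ∠SAJ = 143.9° gives AJ at -17.10° from the x-axis; with |AJ| = 17.6, J = (2.899, -17.85). AJ is perpendicular to JU, so JU runs at 72.90°; with |JU| = 9.5, U = (5.692, -8.774). Then |LU| = |U − L| = 10.46.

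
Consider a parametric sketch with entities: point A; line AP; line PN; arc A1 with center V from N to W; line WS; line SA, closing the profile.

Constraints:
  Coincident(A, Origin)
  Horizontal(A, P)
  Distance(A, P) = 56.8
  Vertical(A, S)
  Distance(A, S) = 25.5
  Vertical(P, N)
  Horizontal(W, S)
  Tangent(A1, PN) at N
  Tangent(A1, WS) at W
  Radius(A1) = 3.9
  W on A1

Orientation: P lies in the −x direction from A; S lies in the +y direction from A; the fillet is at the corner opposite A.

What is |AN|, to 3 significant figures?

60.8

A is at the origin; AP is horizontal with |AP| = 56.8 and P on the −x side, so P = (-56.8, 0.00). A and S share the same x with |AS| = 25.5 and S on the +y side, so S = (0.00, 25.5). The virtual corner opposite A is at (-56.8, 25.5). A1 meets PN tangentially, so VN is at right angles to PN and the tangent condition forces VW to be normal to WS, with radius 3.9, so the center V sits 3.9 in from both sides at V = (-52.9, 21.6). That places the tangent points at N = (-56.8, 21.6) on PN and W = (-52.9, 25.5) on WS. Then |AN| = |N − A| = 60.8.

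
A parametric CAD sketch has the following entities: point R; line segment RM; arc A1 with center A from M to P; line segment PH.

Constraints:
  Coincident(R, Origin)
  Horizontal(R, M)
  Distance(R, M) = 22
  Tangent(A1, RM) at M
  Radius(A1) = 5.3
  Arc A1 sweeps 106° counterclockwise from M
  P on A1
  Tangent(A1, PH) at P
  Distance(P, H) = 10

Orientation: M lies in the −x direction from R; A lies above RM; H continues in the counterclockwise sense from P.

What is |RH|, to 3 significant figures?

25.6

On A1, M sits at bearing -90° from A; a 106° counterclockwise sweep puts P at bearing 16°, so P = A + 5.3·(cos 16°, sin 16°) = (-16.9, 6.76). Tangency of A1 to PH means the radius AP is perpendicular to PH, so PH runs along (−sin 16°, cos 16°); with |PH| = 10.0, H = (-19.7, 16.4). Then |RH| = |H − R| = 25.6.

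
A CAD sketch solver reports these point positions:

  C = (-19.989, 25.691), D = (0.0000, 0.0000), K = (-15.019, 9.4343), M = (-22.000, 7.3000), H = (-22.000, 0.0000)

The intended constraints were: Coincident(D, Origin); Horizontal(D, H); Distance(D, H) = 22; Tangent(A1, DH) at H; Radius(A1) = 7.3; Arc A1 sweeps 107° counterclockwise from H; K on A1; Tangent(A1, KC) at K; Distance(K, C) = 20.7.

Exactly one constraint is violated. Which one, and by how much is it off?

Distance(K, C) = 20.7 — off by 3.70.

D = (0.00, 0.00) ✓; D.y = 0.00, H.y = 0.00 ✓; |DH| = 22.00 ✓; ∠(MH, HD) = 90.00° ✓; |MH| = 7.300 ✓; bearing(M→K) − bearing(M→H) = 107.0° ✓; |MK| = 7.300 ✓; ∠(MK, KC) = 90.00° ✓; |KC| = 17.00 ✗.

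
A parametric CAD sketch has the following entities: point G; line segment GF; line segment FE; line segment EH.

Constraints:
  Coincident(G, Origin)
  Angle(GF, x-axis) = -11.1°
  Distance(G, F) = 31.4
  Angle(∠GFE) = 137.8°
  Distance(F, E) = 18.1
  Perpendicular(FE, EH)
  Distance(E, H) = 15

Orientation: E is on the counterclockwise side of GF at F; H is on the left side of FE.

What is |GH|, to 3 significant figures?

41.8

G is at the origin; GF runs at -11.1° with length 31.4, so F = 31.4·(cos -11.1°, sin -11.1°) = (30.8, -6.05). ∠GFE = 137.8°, so FE runs at -11.1° + (180° − 137.8°) = 31.1° from the x-axis; with |FE| = 18.1, E = F + 18.1·(cos 31.1°, sin 31.1°) = (46.3, 3.30). The perpendicularity gives EH at right angles to FE; with |EH| = 15.0 on the left of FE, H = E + 15.0·(-0.517, 0.856) = (38.6, 16.1). Then |GH| = |H − G| = 41.8.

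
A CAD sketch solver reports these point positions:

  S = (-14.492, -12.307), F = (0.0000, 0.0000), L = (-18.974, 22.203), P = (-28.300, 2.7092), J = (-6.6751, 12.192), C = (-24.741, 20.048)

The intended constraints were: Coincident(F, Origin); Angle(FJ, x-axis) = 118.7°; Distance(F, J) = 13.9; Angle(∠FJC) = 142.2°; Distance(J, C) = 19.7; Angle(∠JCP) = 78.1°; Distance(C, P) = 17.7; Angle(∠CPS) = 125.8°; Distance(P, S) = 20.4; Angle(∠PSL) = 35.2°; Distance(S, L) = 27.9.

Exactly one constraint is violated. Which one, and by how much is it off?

Distance(S, L) = 27.9 — off by 6.90.

F = (0.00, 0.00) ✓; FJ at 118.7° ✓; |FJ| = 13.90 ✓; ∠FJC = 142.2° ✓; |JC| = 19.70 ✓; ∠JCP = 78.10° ✓; |CP| = 17.70 ✓; ∠CPS = 125.8° ✓; |PS| = 20.40 ✓; ∠PSL = 35.20° ✓; |SL| = 34.80 ✗.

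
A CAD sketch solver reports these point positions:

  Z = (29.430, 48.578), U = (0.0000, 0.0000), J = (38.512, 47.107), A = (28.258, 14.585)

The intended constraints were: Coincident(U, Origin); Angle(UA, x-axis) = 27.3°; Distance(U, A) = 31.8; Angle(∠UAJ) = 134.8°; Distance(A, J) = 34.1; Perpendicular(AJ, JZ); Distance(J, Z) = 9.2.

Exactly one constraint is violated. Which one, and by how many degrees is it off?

Perpendicular(AJ, JZ) — off by 8.30°.

U = (0.00, 0.00) ✓; UA at 27.30° ✓; |UA| = 31.80 ✓; ∠UAJ = 134.8° ✓; |AJ| = 34.10 ✓; ∠(AJ, JZ) = 98.30° ✗; |JZ| = 9.200 ✓.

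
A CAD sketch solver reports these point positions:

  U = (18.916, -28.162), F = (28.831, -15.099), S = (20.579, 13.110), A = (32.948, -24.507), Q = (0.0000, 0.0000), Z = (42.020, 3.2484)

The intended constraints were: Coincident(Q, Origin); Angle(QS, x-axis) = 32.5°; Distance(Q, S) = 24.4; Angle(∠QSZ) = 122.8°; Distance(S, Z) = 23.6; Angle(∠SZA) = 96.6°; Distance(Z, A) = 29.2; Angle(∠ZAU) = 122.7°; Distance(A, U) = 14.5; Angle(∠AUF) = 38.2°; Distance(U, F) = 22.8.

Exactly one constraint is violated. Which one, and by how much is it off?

Distance(U, F) = 22.8 — off by 6.40.

Q = (0.00, 0.00) ✓; QS at 32.50° ✓; |QS| = 24.40 ✓; ∠QSZ = 122.8° ✓; |SZ| = 23.60 ✓; ∠SZA = 96.60° ✓; |ZA| = 29.20 ✓; ∠ZAU = 122.7° ✓; |AU| = 14.50 ✓; ∠AUF = 38.20° ✓; |UF| = 16.40 ✗.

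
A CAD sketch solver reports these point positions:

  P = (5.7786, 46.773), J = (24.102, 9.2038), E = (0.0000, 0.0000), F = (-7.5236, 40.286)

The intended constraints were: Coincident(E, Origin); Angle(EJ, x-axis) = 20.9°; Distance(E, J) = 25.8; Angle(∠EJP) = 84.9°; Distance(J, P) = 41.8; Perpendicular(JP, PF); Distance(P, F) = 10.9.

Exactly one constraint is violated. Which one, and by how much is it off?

Distance(P, F) = 10.9 — off by 3.90.

E = (0.00, 0.00) ✓; EJ at 20.90° ✓; |EJ| = 25.80 ✓; ∠EJP = 84.90° ✓; |JP| = 41.80 ✓; ∠(JP, PF) = 90.00° ✓; |PF| = 14.80 ✗.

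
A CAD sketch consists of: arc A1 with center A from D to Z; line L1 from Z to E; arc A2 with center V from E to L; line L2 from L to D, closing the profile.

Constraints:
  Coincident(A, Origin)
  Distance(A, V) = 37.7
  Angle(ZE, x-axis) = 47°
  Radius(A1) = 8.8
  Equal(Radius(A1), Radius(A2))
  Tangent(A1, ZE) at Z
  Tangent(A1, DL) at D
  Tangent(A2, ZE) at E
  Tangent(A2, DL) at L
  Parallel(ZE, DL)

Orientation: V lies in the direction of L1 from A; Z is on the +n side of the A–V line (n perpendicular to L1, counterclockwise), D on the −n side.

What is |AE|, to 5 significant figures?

38.713

Tangency of A1 to both parallel lines with radius 8.8 puts Z and D at A ± 8.8·n: Z = (-6.4359, 6.0016), D = (6.4359, -6.0016). Equal radii place E and L the same way about V: E = V + 8.8·n = (19.275, 33.574), L = V − 8.8·n = (32.147, 21.570). Then |AE| = |E − A| = 38.713.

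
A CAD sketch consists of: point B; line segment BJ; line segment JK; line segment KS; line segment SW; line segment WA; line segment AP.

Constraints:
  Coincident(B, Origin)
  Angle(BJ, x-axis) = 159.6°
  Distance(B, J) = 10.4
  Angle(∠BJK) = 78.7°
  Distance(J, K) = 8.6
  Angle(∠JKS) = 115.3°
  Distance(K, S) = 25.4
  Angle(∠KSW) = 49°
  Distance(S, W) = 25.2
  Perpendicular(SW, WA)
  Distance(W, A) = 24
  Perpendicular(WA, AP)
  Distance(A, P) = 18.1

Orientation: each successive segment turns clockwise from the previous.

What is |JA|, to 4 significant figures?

7.162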